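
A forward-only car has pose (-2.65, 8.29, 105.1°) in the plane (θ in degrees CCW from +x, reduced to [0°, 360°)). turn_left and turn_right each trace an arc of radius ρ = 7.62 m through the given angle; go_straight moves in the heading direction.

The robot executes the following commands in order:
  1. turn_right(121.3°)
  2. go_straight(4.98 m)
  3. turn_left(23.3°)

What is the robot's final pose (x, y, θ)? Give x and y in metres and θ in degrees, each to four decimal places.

(14.6828, 15.9590, 7.1000°)

set_pose: (x, y, θ) = (-2.6500, 8.2900, 105.1000°), ρ = 7.62
turn_right(121.3°): centre at ρ to the right, rotate −121.3° → (6.8328, 17.5925, -16.2000° ≡ 343.8000°)
go_straight(4.98): x += 4.98·cos θ, y += 4.98·sin θ → (11.6151, 16.2031, 343.8000°)
turn_left(23.3°): centre at ρ to the left, rotate +23.3° → (14.6828, 15.9590, 367.1000° ≡ 7.1000°)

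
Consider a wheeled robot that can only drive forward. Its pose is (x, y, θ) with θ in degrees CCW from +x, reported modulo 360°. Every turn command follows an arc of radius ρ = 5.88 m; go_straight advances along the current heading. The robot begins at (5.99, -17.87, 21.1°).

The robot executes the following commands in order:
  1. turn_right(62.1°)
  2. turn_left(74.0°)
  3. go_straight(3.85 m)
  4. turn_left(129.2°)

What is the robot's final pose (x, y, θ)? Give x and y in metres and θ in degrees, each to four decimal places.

set_pose: (x, y, θ) = (5.9900, -17.8700, 21.1000°), ρ = 5.88
turn_right(62.1°): centre at ρ to the right, rotate −62.1° → (11.9644, -18.9181, -41.0000° ≡ 319.0000°)
turn_left(74.0°): centre at ρ to the left, rotate +74.0° → (19.0245, -19.4118, 393.0000° ≡ 33.0000°)
go_straight(3.85): x += 3.85·cos θ, y += 3.85·sin θ → (22.2534, -17.3149, 33.0000°)
turn_left(129.2°): centre at ρ to the left, rotate +129.2° → (20.8484, -6.7850, 162.2000°)

(20.8484, -6.7850, 162.2000°)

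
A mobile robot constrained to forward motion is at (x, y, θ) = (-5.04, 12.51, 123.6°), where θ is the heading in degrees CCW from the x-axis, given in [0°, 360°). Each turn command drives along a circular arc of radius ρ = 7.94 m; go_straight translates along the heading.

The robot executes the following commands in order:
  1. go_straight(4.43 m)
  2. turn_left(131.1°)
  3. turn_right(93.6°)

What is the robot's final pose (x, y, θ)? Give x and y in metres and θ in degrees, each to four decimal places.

set_pose: (x, y, θ) = (-5.0400, 12.5100, 123.6000°), ρ = 7.94
go_straight(4.43): x += 4.43·cos θ, y += 4.43·sin θ → (-7.4915, 16.1998, 123.6000°)
turn_left(131.1°): centre at ρ to the left, rotate +131.1° → (-21.7635, 13.9011, 254.7000°)
turn_right(93.6°): centre at ρ to the right, rotate −93.6° → (-31.9940, 8.4843, 161.1000°)

(-31.9940, 8.4843, 161.1000°)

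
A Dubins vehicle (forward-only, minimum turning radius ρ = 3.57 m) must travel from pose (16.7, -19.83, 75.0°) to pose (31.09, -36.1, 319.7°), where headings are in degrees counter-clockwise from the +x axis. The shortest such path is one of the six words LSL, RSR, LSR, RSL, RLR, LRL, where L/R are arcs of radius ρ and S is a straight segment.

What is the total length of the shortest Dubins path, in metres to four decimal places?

Let ψ = atan2(Δy, Δx) = atan2(-16.27, 14.39) = -48.5089° be the start→goal bearing.
Normalize: d = |goal − start| / ρ = 21.720612/3.57 = 6.084205, α = (θ_start − ψ) mod 360° = 123.5089° = 2.155636 rad, β = (θ_goal − ψ) mod 360° = 8.2089° = 0.143271 rad.
Common terms: sin α = 0.833801, cos α = -0.552066, sin β = 0.142782, cos β = 0.989754, cos(α−β) = -0.427358, d² = 37.017552. Work in radians in the unit-radius frame; every candidate has L = ρ·(t + p + q).
LSL: p² = 2 + d² − 2cos(α−β) + 2d(sin α − sin β) = 48.280867; p = √p² = 6.948444; φ = atan2(cos β − cos α, d + sin α − sin β) = 0.223757 rad; t = (φ − α) mod 2π = 4.351306 rad, q = (β − φ) mod 2π = 6.202700 rad → L = 3.57·(4.351306 + 6.948444 + 6.202700) = 3.57·17.502449 = 62.483745 m
RSR: p² = 2 + d² − 2cos(α−β) + 2d(sin β − sin α) = 31.463669; p = √p² = 5.609248; φ = atan2(cos α − cos β, d − sin α + sin β) = -0.278456 rad; t = (α − φ) mod 2π = 2.434092 rad, q = (φ − β) mod 2π = 5.861458 rad → L = 3.57·(2.434092 + 5.609248 + 5.861458) = 3.57·13.904798 = 49.640130 m
LSR: p² = d² − 2 + 2cos(α−β) + 2d(sin α + sin β) = 46.046291; p = √p² = 6.785742; φ = atan2(−cos α − cos β, d + sin α + sin β) − atan2(−2, p) = 0.224711 rad; t = (φ − α) mod 2π = 4.352260 rad, q = (φ − β) mod 2π = 0.081439 rad → L = 3.57·(4.352260 + 6.785742 + 0.081439) = 3.57·11.219441 = 40.053404 m
RSL: p² = d² − 2 + 2cos(α−β) − 2d(sin α + sin β) = 22.279381; p = √p² = 4.720104; φ = atan2(cos α + cos β, d − sin α − sin β) − atan2(2, p) = -0.315301 rad; t = (α − φ) mod 2π = 2.470937 rad, q = (β − φ) mod 2π = 0.458573 rad → L = 3.57·(2.470937 + 4.720104 + 0.458573) = 3.57·7.649614 = 27.309122 m
RLR: c = (6 − d² + 2cos(α−β) + 2d(sin α − sin β))/8 = -2.932959, |c| > 1 → infeasible
LRL: c = (6 − d² + 2cos(α−β) − 2d(sin α − sin β))/8 = -5.035108, |c| > 1 → infeasible
Shortest: RSL with L = 27.309122 m ≈ 27.3091 m

27.3091 m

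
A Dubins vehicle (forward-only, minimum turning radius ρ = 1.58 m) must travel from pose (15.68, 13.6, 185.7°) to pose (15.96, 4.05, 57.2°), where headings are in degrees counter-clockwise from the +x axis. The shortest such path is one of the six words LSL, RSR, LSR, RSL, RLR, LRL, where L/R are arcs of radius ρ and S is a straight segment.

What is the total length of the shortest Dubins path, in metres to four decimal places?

13.6070 m

Let ψ = atan2(Δy, Δx) = atan2(-9.55, 0.28) = -88.3206° be the start→goal bearing.
Normalize: d = |goal − start| / ρ = 9.554104/1.58 = 6.046901, α = (θ_start − ψ) mod 360° = 274.0206° = 4.782562 rad, β = (θ_goal − ψ) mod 360° = 145.5206° = 2.539814 rad.
Common terms: sin α = -0.997539, cos α = 0.070115, sin β = 0.566110, cos β = -0.824330, cos(α−β) = -0.622515, d² = 36.565014. Work in radians in the unit-radius frame; every candidate has L = ρ·(t + p + q).
LSL: p² = 2 + d² − 2cos(α−β) + 2d(sin α − sin β) = 20.899584; p = √p² = 4.571606; φ = atan2(cos β − cos α, d + sin α − sin β) = -0.196923 rad; t = (φ − α) mod 2π = 1.303701 rad, q = (β − φ) mod 2π = 2.736736 rad → L = 1.58·(1.303701 + 4.571606 + 2.736736) = 1.58·8.612044 = 13.607029 m
RSR: p² = 2 + d² − 2cos(α−β) + 2d(sin β − sin α) = 58.720501; p = √p² = 7.662930; φ = atan2(cos α − cos β, d − sin α + sin β) = 0.116990 rad; t = (α − φ) mod 2π = 4.665571 rad, q = (φ − β) mod 2π = 3.860362 rad → L = 1.58·(4.665571 + 7.662930 + 3.860362) = 1.58·16.188864 = 25.578405 m
LSR: p² = d² − 2 + 2cos(α−β) + 2d(sin α + sin β) = 28.102366; p = √p² = 5.301167; φ = atan2(−cos α − cos β, d + sin α + sin β) − atan2(−2, p) = 0.494275 rad; t = (φ − α) mod 2π = 1.994899 rad, q = (φ − β) mod 2π = 4.237647 rad → L = 1.58·(1.994899 + 5.301167 + 4.237647) = 1.58·11.533712 = 18.223265 m
RSL: p² = d² − 2 + 2cos(α−β) − 2d(sin α + sin β) = 38.537602; p = √p² = 6.207866; φ = atan2(cos α + cos β, d − sin α − sin β) − atan2(2, p) = -0.427571 rad; t = (α − φ) mod 2π = 5.210133 rad, q = (β − φ) mod 2π = 2.967385 rad → L = 1.58·(5.210133 + 6.207866 + 2.967385) = 1.58·14.385384 = 22.728907 m
RLR: c = (6 − d² + 2cos(α−β) + 2d(sin α − sin β))/8 = -6.340063, |c| > 1 → infeasible
LRL: c = (6 − d² + 2cos(α−β) − 2d(sin α − sin β))/8 = -1.612448, |c| > 1 → infeasible
Shortest: LSL with L = 13.607029 m ≈ 13.6070 m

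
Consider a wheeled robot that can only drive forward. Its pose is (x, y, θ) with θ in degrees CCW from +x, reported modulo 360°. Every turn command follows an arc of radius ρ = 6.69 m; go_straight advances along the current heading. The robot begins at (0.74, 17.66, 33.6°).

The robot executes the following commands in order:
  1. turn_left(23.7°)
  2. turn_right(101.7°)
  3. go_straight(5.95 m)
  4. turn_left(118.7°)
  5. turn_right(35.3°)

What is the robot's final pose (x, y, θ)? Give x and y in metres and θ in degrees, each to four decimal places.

set_pose: (x, y, θ) = (0.7400, 17.6600, 33.6000°), ρ = 6.69
turn_left(23.7°): centre at ρ to the left, rotate +23.7° → (2.6675, 19.6180, 57.3000°)
turn_right(101.7°): centre at ρ to the right, rotate −101.7° → (12.9780, 20.7836, -44.4000° ≡ 315.6000°)
go_straight(5.95): x += 5.95·cos θ, y += 5.95·sin θ → (17.2291, 16.6207, 315.6000°)
turn_left(118.7°): centre at ρ to the left, rotate +118.7° → (28.3502, 19.5902, 434.3000° ≡ 74.3000°)
turn_right(35.3°): centre at ρ to the right, rotate −35.3° → (30.5805, 22.9789, 39.0000°)

(30.5805, 22.9789, 39.0000°)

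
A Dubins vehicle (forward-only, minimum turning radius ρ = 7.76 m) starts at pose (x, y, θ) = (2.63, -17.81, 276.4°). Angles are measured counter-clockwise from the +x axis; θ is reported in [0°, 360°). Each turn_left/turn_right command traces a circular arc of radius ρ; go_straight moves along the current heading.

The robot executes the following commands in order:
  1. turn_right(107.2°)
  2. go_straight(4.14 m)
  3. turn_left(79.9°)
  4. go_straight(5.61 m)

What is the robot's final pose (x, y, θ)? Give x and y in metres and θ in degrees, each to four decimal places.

(-21.3072, -35.6169, 249.1000°)

set_pose: (x, y, θ) = (2.6300, -17.8100, 276.4000°), ρ = 7.76
turn_right(107.2°): centre at ρ to the right, rotate −107.2° → (-6.5357, -26.2975, 169.2000°)
go_straight(4.14): x += 4.14·cos θ, y += 4.14·sin θ → (-10.6024, -25.5218, 169.2000°)
turn_left(79.9°): centre at ρ to the left, rotate +79.9° → (-19.3059, -30.3761, 249.1000°)
go_straight(5.61): x += 5.61·cos θ, y += 5.61·sin θ → (-21.3072, -35.6169, 249.1000°)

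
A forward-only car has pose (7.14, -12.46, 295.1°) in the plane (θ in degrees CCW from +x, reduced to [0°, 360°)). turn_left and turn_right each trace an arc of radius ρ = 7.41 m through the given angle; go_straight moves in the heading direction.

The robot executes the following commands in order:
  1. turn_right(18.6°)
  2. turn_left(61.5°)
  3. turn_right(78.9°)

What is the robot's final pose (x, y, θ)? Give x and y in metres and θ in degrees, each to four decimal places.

set_pose: (x, y, θ) = (7.1400, -12.4600, 295.1000°), ρ = 7.41
turn_right(18.6°): centre at ρ to the right, rotate −18.6° → (7.7921, -14.7645, 276.5000°)
turn_left(61.5°): centre at ρ to the left, rotate +61.5° → (12.3786, -20.7961, 338.0000°)
turn_right(78.9°): centre at ρ to the right, rotate −78.9° → (16.8791, -29.0677, 259.1000°)

(16.8791, -29.0677, 259.1000°)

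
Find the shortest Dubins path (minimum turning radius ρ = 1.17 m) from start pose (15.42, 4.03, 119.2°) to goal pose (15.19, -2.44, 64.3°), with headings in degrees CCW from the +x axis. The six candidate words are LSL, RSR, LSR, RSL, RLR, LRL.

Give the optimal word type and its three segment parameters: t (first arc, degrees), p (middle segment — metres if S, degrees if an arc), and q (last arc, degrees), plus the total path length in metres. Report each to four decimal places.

Let ψ = atan2(Δy, Δx) = atan2(-6.47, -0.23) = -92.0359° be the start→goal bearing.
Normalize: d = |goal − start| / ρ = 6.474087/1.17 = 5.533408, α = (θ_start − ψ) mod 360° = 211.2359° = 3.686763 rad, β = (θ_goal − ψ) mod 360° = 156.3359° = 2.728577 rad.
Common terms: sin α = -0.518563, cos α = -0.855039, sin β = 0.401373, cos β = -0.915914, cos(α−β) = 0.575005, d² = 30.618599. Work in radians in the unit-radius frame; every candidate has L = ρ·(t + p + q).
LSL: p² = 2 + d² − 2cos(α−β) + 2d(sin α − sin β) = 21.287818; p = √p² = 4.613872; φ = atan2(cos β − cos α, d + sin α − sin β) = -0.013194 rad; t = (φ − α) mod 2π = 2.583228 rad, q = (β − φ) mod 2π = 2.741771 rad → L = 1.17·(2.583228 + 4.613872 + 2.741771) = 1.17·9.938872 = 11.628480 m
RSR: p² = 2 + d² − 2cos(α−β) + 2d(sin β − sin α) = 41.649359; p = √p² = 6.453631; φ = atan2(cos α − cos β, d − sin α + sin β) = 0.009433 rad; t = (α − φ) mod 2π = 3.677330 rad, q = (φ − β) mod 2π = 3.564041 rad → L = 1.17·(3.677330 + 6.453631 + 3.564041) = 1.17·13.695003 = 16.023153 m
LSR: p² = d² − 2 + 2cos(α−β) + 2d(sin α + sin β) = 28.471691; p = √p² = 5.335887; φ = atan2(−cos α − cos β, d + sin α + sin β) − atan2(−2, p) = 0.674628 rad; t = (φ − α) mod 2π = 3.271051 rad, q = (φ − β) mod 2π = 4.229237 rad → L = 1.17·(3.271051 + 5.335887 + 4.229237) = 1.17·12.836175 = 15.018324 m
RSL: p² = d² − 2 + 2cos(α−β) − 2d(sin α + sin β) = 31.065528; p = √p² = 5.573646; φ = atan2(cos α + cos β, d − sin α − sin β) − atan2(2, p) = -0.648234 rad; t = (α − φ) mod 2π = 4.334997 rad, q = (β − φ) mod 2π = 3.376811 rad → L = 1.17·(4.334997 + 5.573646 + 3.376811) = 1.17·13.285454 = 15.543981 m
RLR: c = (6 − d² + 2cos(α−β) + 2d(sin α − sin β))/8 = -4.206170, |c| > 1 → infeasible
LRL: c = (6 − d² + 2cos(α−β) − 2d(sin α − sin β))/8 = -1.660977, |c| > 1 → infeasible
Shortest: LSL with L = 11.628480 m ≈ 11.6285 m
Convert LSL to answer units (arcs ×180/π): t = 2.583228·180/π = 148.0081°, p = ρ·p = 1.17·4.613872 = 5.3982 m, q = 2.741771·180/π = 157.0919°, L = 11.6285 m.

LSL: t = 148.0081°, p = 5.3982 m, q = 157.0919°, L = 11.6285 m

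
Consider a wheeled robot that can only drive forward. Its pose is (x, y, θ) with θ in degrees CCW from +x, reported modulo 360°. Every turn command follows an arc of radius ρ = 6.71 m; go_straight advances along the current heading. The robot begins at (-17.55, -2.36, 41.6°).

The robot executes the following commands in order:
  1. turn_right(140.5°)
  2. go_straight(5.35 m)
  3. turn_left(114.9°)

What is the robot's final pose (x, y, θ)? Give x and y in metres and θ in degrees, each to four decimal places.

set_pose: (x, y, θ) = (-17.5500, -2.3600, 41.6000°), ρ = 6.71
turn_right(140.5°): centre at ρ to the right, rotate −140.5° → (-6.4658, -8.4158, -98.9000° ≡ 261.1000°)
go_straight(5.35): x += 5.35·cos θ, y += 5.35·sin θ → (-7.2935, -13.7014, 261.1000°)
turn_left(114.9°): centre at ρ to the left, rotate +114.9° → (1.1852, -21.1896, 376.0000° ≡ 16.0000°)

(1.1852, -21.1896, 16.0000°)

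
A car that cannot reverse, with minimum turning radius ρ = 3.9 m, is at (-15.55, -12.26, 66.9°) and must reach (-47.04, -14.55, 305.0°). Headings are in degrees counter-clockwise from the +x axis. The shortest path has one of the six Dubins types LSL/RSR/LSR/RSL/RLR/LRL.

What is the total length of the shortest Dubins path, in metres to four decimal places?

40.9656 m

Let ψ = atan2(Δy, Δx) = atan2(-2.29, -31.49) = -175.8407° be the start→goal bearing.
Normalize: d = |goal − start| / ρ = 31.573156/3.9 = 8.095681, α = (θ_start − ψ) mod 360° = 242.7407° = 4.236624 rad, β = (θ_goal − ψ) mod 360° = 120.8407° = 2.109068 rad.
Common terms: sin α = -0.888943, cos α = -0.458018, sin β = 0.858596, cos β = -0.512653, cos(α−β) = -0.528438, d² = 65.540053. Work in radians in the unit-radius frame; every candidate has L = ρ·(t + p + q).
LSL: p² = 2 + d² − 2cos(α−β) + 2d(sin α − sin β) = 40.301896; p = √p² = 6.348377; φ = atan2(cos β − cos α, d + sin α − sin β) = -0.008606 rad; t = (φ − α) mod 2π = 2.037955 rad, q = (β − φ) mod 2π = 2.117674 rad → L = 3.9·(2.037955 + 6.348377 + 2.117674) = 3.9·10.504006 = 40.965625 m
RSR: p² = 2 + d² − 2cos(α−β) + 2d(sin β − sin α) = 96.891963; p = √p² = 9.843372; φ = atan2(cos α − cos β, d − sin α + sin β) = 0.005550 rad; t = (α − φ) mod 2π = 4.231074 rad, q = (φ − β) mod 2π = 4.179668 rad → L = 3.9·(4.231074 + 9.843372 + 4.179668) = 3.9·18.254113 = 71.191041 m
LSR: p² = d² − 2 + 2cos(α−β) + 2d(sin α + sin β) = 61.991823; p = √p² = 7.873489; φ = atan2(−cos α − cos β, d + sin α + sin β) − atan2(−2, p) = 0.368531 rad; t = (φ − α) mod 2π = 2.415092 rad, q = (φ − β) mod 2π = 4.542648 rad → L = 3.9·(2.415092 + 7.873489 + 4.542648) = 3.9·14.831229 = 57.841791 m
RSL: p² = d² − 2 + 2cos(α−β) − 2d(sin α + sin β) = 62.974529; p = √p² = 7.935649; φ = atan2(cos α + cos β, d − sin α − sin β) − atan2(2, p) = -0.365775 rad; t = (α − φ) mod 2π = 4.602399 rad, q = (β − φ) mod 2π = 2.474842 rad → L = 3.9·(4.602399 + 7.935649 + 2.474842) = 3.9·15.012890 = 58.550273 m
RLR: c = (6 − d² + 2cos(α−β) + 2d(sin α − sin β))/8 = -11.111495, |c| > 1 → infeasible
LRL: c = (6 − d² + 2cos(α−β) − 2d(sin α − sin β))/8 = -4.037737, |c| > 1 → infeasible
Shortest: LSL with L = 40.965625 m ≈ 40.9656 m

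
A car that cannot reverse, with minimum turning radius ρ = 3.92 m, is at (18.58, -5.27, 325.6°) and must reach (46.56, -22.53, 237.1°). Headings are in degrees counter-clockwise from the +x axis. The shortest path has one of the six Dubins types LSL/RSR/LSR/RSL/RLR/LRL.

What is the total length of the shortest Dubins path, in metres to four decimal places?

Let ψ = atan2(Δy, Δx) = atan2(-17.26, 27.98) = -31.6692° be the start→goal bearing.
Normalize: d = |goal − start| / ρ = 32.875340/3.92 = 8.386566, α = (θ_start − ψ) mod 360° = 357.2692° = 6.235523 rad, β = (θ_goal − ψ) mod 360° = 268.7692° = 4.690907 rad.
Common terms: sin α = -0.047644, cos α = 0.998864, sin β = -0.999769, cos β = -0.021481, cos(α−β) = 0.026177, d² = 70.334496. Work in radians in the unit-radius frame; every candidate has L = ρ·(t + p + q).
LSL: p² = 2 + d² − 2cos(α−β) + 2d(sin α − sin β) = 88.252263; p = √p² = 9.394268; φ = atan2(cos β − cos α, d + sin α − sin β) = -0.108828 rad; t = (φ − α) mod 2π = 6.222019 rad, q = (β − φ) mod 2π = 4.799735 rad → L = 3.92·(6.222019 + 9.394268 + 4.799735) = 3.92·20.416022 = 80.030805 m
RSR: p² = 2 + d² − 2cos(α−β) + 2d(sin β − sin α) = 56.312021; p = √p² = 7.504134; φ = atan2(cos α − cos β, d − sin α + sin β) = 0.136394 rad; t = (α − φ) mod 2π = 6.099130 rad, q = (φ − β) mod 2π = 1.728672 rad → L = 3.92·(6.099130 + 7.504134 + 1.728672) = 3.92·15.331935 = 60.101186 m
LSR: p² = d² − 2 + 2cos(α−β) + 2d(sin α + sin β) = 50.818446; p = √p² = 7.128706; φ = atan2(−cos α − cos β, d + sin α + sin β) − atan2(−2, p) = 0.141129 rad; t = (φ − α) mod 2π = 0.188791 rad, q = (φ − β) mod 2π = 1.733408 rad → L = 3.92·(0.188791 + 7.128706 + 1.733408) = 3.92·9.050905 = 35.479547 m
RSL: p² = d² − 2 + 2cos(α−β) − 2d(sin α + sin β) = 85.955254; p = √p² = 9.271206; φ = atan2(cos α + cos β, d − sin α − sin β) − atan2(2, p) = -0.109232 rad; t = (α − φ) mod 2π = 0.061569 rad, q = (β − φ) mod 2π = 4.800138 rad → L = 3.92·(0.061569 + 9.271206 + 4.800138) = 3.92·14.132914 = 55.401021 m
RLR: c = (6 − d² + 2cos(α−β) + 2d(sin α − sin β))/8 = -6.039003, |c| > 1 → infeasible
LRL: c = (6 − d² + 2cos(α−β) − 2d(sin α − sin β))/8 = -10.031533, |c| > 1 → infeasible
Shortest: LSR with L = 35.479547 m ≈ 35.4795 m

35.4795 m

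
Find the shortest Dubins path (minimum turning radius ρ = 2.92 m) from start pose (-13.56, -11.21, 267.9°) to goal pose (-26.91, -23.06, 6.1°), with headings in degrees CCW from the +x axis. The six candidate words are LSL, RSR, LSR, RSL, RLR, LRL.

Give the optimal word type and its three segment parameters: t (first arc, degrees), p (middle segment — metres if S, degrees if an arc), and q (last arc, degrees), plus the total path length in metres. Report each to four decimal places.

Let ψ = atan2(Δy, Δx) = atan2(-11.85, -13.35) = -138.4064° be the start→goal bearing.
Normalize: d = |goal − start| / ρ = 17.850630/2.92 = 6.113230, α = (θ_start − ψ) mod 360° = 46.3064° = 0.808200 rad, β = (θ_goal − ψ) mod 360° = 144.5064° = 2.522113 rad.
Common terms: sin α = 0.723045, cos α = 0.690801, sin β = 0.580611, cos β = -0.814181, cos(α−β) = -0.142629, d² = 37.371575. Work in radians in the unit-radius frame; every candidate has L = ρ·(t + p + q).
LSL: p² = 2 + d² − 2cos(α−β) + 2d(sin α − sin β) = 41.398290; p = √p² = 6.434150; φ = atan2(cos β − cos α, d + sin α − sin β) = -0.236092 rad; t = (φ − α) mod 2π = 5.238893 rad, q = (β − φ) mod 2π = 2.758206 rad → L = 2.92·(5.238893 + 6.434150 + 2.758206) = 2.92·14.431249 = 42.139247 m
RSR: p² = 2 + d² − 2cos(α−β) + 2d(sin β − sin α) = 37.915376; p = √p² = 6.157546; φ = atan2(cos α − cos β, d − sin α + sin β) = 0.246914 rad; t = (α − φ) mod 2π = 0.561286 rad, q = (φ − β) mod 2π = 4.007986 rad → L = 2.92·(0.561286 + 6.157546 + 4.007986) = 2.92·10.726818 = 31.322309 m
LSR: p² = d² − 2 + 2cos(α−β) + 2d(sin α + sin β) = 51.025417; p = √p² = 7.143208; φ = atan2(−cos α − cos β, d + sin α + sin β) − atan2(−2, p) = 0.289629 rad; t = (φ − α) mod 2π = 5.764615 rad, q = (φ − β) mod 2π = 4.050701 rad → L = 2.92·(5.764615 + 7.143208 + 4.050701) = 2.92·16.958524 = 49.518890 m
RSL: p² = d² − 2 + 2cos(α−β) − 2d(sin α + sin β) = 19.147218; p = √p² = 4.375753; φ = atan2(cos α + cos β, d − sin α − sin β) − atan2(2, p) = -0.454360 rad; t = (α − φ) mod 2π = 1.262560 rad, q = (β − φ) mod 2π = 2.976473 rad → L = 2.92·(1.262560 + 4.375753 + 2.976473) = 2.92·8.614787 = 25.155178 m
RLR: c = (6 − d² + 2cos(α−β) + 2d(sin α − sin β))/8 = -3.739422, |c| > 1 → infeasible
LRL: c = (6 − d² + 2cos(α−β) − 2d(sin α − sin β))/8 = -4.174786, |c| > 1 → infeasible
Shortest: RSL with L = 25.155178 m ≈ 25.1552 m
Convert RSL to answer units (arcs ×180/π): t = 1.262560·180/π = 72.3394°, p = ρ·p = 2.92·4.375753 = 12.7772 m, q = 2.976473·180/π = 170.5394°, L = 25.1552 m.

RSL: t = 72.3394°, p = 12.7772 m, q = 170.5394°, L = 25.1552 m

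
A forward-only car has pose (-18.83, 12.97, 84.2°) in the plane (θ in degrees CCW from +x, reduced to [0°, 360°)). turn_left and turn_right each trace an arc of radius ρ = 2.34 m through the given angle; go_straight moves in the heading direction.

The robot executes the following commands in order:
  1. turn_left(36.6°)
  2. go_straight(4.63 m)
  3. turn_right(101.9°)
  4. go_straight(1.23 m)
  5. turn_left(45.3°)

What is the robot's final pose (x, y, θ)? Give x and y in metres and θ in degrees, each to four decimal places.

set_pose: (x, y, θ) = (-18.8300, 12.9700, 84.2000°), ρ = 2.34
turn_left(36.6°): centre at ρ to the left, rotate +36.6° → (-19.1481, 14.4047, 120.8000°)
go_straight(4.63): x += 4.63·cos θ, y += 4.63·sin θ → (-21.5188, 18.3816, 120.8000°)
turn_right(101.9°): centre at ρ to the right, rotate −101.9° → (-20.2668, 21.7937, 18.9000°)
go_straight(1.23): x += 1.23·cos θ, y += 1.23·sin θ → (-19.1031, 22.1921, 18.9000°)
turn_left(45.3°): centre at ρ to the left, rotate +45.3° → (-17.7543, 23.3875, 64.2000°)

(-17.7543, 23.3875, 64.2000°)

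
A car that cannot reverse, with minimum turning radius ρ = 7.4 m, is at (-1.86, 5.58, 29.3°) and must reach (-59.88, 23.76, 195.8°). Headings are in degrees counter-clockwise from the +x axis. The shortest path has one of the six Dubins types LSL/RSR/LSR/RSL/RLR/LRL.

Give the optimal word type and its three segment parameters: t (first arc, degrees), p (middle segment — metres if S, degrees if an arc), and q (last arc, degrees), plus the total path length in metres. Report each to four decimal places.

LSL: t = 145.6747°, p = 52.5858 m, q = 20.8253°, L = 74.0900 m

Let ψ = atan2(Δy, Δx) = atan2(18.18, -58.02) = 162.6021° be the start→goal bearing.
Normalize: d = |goal − start| / ρ = 60.801586/7.4 = 8.216430, α = (θ_start − ψ) mod 360° = 226.6979° = 3.956624 rad, β = (θ_goal − ψ) mod 360° = 33.1979° = 0.579412 rad.
Common terms: sin α = -0.727747, cos α = -0.685845, sin β = 0.547532, cos β = 0.836785, cos(α−β) = -0.972370, d² = 67.509730. Work in radians in the unit-radius frame; every candidate has L = ρ·(t + p + q).
LSL: p² = 2 + d² − 2cos(α−β) + 2d(sin α − sin β) = 50.497980; p = √p² = 7.106193; φ = atan2(cos β − cos α, d + sin α − sin β) = 0.215942 rad; t = (φ − α) mod 2π = 2.542503 rad, q = (β − φ) mod 2π = 0.363470 rad → L = 7.4·(2.542503 + 7.106193 + 0.363470) = 7.4·10.012166 = 74.090030 m
RSR: p² = 2 + d² − 2cos(α−β) + 2d(sin β − sin α) = 92.410959; p = √p² = 9.613062; φ = atan2(cos α − cos β, d − sin α + sin β) = -0.159062 rad; t = (α − φ) mod 2π = 4.115686 rad, q = (φ − β) mod 2π = 5.544711 rad → L = 7.4·(4.115686 + 9.613062 + 5.544711) = 7.4·19.273459 = 142.623599 m
LSR: p² = d² − 2 + 2cos(α−β) + 2d(sin α + sin β) = 60.603540; p = √p² = 7.784828; φ = atan2(−cos α − cos β, d + sin α + sin β) − atan2(−2, p) = 0.232691 rad; t = (φ − α) mod 2π = 2.559252 rad, q = (φ − β) mod 2π = 5.936464 rad → L = 7.4·(2.559252 + 7.784828 + 5.936464) = 7.4·16.280544 = 120.476029 m
RSL: p² = d² − 2 + 2cos(α−β) − 2d(sin α + sin β) = 66.526440; p = √p² = 8.156374; φ = atan2(cos α + cos β, d − sin α − sin β) − atan2(2, p) = -0.222488 rad; t = (α − φ) mod 2π = 4.179113 rad, q = (β − φ) mod 2π = 0.801901 rad → L = 7.4·(4.179113 + 8.156374 + 0.801901) = 7.4·13.137387 = 97.216666 m
RLR: c = (6 − d² + 2cos(α−β) + 2d(sin α − sin β))/8 = -10.551370, |c| > 1 → infeasible
LRL: c = (6 − d² + 2cos(α−β) − 2d(sin α − sin β))/8 = -5.312247, |c| > 1 → infeasible
Shortest: LSL with L = 74.090030 m ≈ 74.0900 m
Convert LSL to answer units (arcs ×180/π): t = 2.542503·180/π = 145.6747°, p = ρ·p = 7.4·7.106193 = 52.5858 m, q = 0.363470·180/π = 20.8253°, L = 74.0900 m.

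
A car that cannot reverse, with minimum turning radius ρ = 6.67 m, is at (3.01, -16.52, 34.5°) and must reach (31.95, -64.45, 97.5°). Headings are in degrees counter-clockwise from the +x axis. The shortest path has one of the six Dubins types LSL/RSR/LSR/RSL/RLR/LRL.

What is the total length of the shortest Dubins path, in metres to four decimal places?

Let ψ = atan2(Δy, Δx) = atan2(-47.93, 28.94) = -58.8765° be the start→goal bearing.
Normalize: d = |goal − start| / ρ = 55.989361/6.67 = 8.394207, α = (θ_start − ψ) mod 360° = 93.3765° = 1.629728 rad, β = (θ_goal − ψ) mod 360° = 156.3765° = 2.729285 rad.
Common terms: sin α = 0.998264, cos α = -0.058898, sin β = 0.400724, cos β = -0.916199, cos(α−β) = 0.453990, d² = 70.462711. Work in radians in the unit-radius frame; every candidate has L = ρ·(t + p + q).
LSL: p² = 2 + d² − 2cos(α−β) + 2d(sin α − sin β) = 81.586475; p = √p² = 9.032523; φ = atan2(cos β − cos α, d + sin α − sin β) = -0.095056 rad; t = (φ − α) mod 2π = 4.558401 rad, q = (β − φ) mod 2π = 2.824341 rad → L = 6.67·(4.558401 + 9.032523 + 2.824341) = 6.67·16.415266 = 109.489824 m
RSR: p² = 2 + d² − 2cos(α−β) + 2d(sin β − sin α) = 61.522985; p = √p² = 7.843659; φ = atan2(cos α − cos β, d − sin α + sin β) = 0.109517 rad; t = (α − φ) mod 2π = 1.520211 rad, q = (φ − β) mod 2π = 3.663417 rad → L = 6.67·(1.520211 + 7.843659 + 3.663417) = 6.67·13.027287 = 86.892003 m
LSR: p² = d² − 2 + 2cos(α−β) + 2d(sin α + sin β) = 92.857486; p = √p² = 9.636259; φ = atan2(−cos α − cos β, d + sin α + sin β) − atan2(−2, p) = 0.303886 rad; t = (φ − α) mod 2π = 4.957343 rad, q = (φ − β) mod 2π = 3.857785 rad → L = 6.67·(4.957343 + 9.636259 + 3.857785) = 6.67·18.451387 = 123.070753 m
RSL: p² = d² − 2 + 2cos(α−β) − 2d(sin α + sin β) = 45.883898; p = √p² = 6.773765; φ = atan2(cos α + cos β, d − sin α − sin β) − atan2(2, p) = -0.425602 rad; t = (α − φ) mod 2π = 2.055330 rad, q = (β − φ) mod 2π = 3.154887 rad → L = 6.67·(2.055330 + 6.773765 + 3.154887) = 6.67·11.983982 = 79.933163 m
RLR: c = (6 − d² + 2cos(α−β) + 2d(sin α − sin β))/8 = -6.690373, |c| > 1 → infeasible
LRL: c = (6 − d² + 2cos(α−β) − 2d(sin α − sin β))/8 = -9.198309, |c| > 1 → infeasible
Shortest: RSL with L = 79.933163 m ≈ 79.9332 m

79.9332 m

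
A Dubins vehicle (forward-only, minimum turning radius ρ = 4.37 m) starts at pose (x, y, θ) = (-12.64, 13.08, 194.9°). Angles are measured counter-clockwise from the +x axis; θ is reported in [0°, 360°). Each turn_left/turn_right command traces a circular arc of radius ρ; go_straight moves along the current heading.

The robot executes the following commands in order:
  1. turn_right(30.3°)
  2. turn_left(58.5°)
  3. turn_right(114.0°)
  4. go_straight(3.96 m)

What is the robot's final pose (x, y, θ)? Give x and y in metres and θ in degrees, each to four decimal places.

(-27.4817, 17.5705, 109.1000°)

set_pose: (x, y, θ) = (-12.6400, 13.0800, 194.9000°), ρ = 4.37
turn_right(30.3°): centre at ρ to the right, rotate −30.3° → (-14.9242, 13.0900, 164.6000°)
turn_left(58.5°): centre at ρ to the left, rotate +58.5° → (-19.0705, 12.0677, 223.1000°)
turn_right(114.0°): centre at ρ to the right, rotate −114.0° → (-26.1859, 13.8285, 109.1000°)
go_straight(3.96): x += 3.96·cos θ, y += 3.96·sin θ → (-27.4817, 17.5705, 109.1000°)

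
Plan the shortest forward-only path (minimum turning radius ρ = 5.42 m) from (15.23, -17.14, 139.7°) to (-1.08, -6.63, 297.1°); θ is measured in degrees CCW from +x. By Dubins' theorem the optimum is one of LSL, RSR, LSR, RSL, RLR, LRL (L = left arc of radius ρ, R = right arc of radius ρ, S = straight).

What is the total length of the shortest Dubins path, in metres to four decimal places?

Let ψ = atan2(Δy, Δx) = atan2(10.51, -16.31) = 147.2027° be the start→goal bearing.
Normalize: d = |goal − start| / ρ = 19.402995/5.42 = 3.579888, α = (θ_start − ψ) mod 360° = 352.4973° = 6.152239 rad, β = (θ_goal − ψ) mod 360° = 149.8973° = 2.616202 rad.
Common terms: sin α = -0.130572, cos α = 0.991439, sin β = 0.501551, cos β = -0.865128, cos(α−β) = -0.923210, d² = 12.815600. Work in radians in the unit-radius frame; every candidate has L = ρ·(t + p + q).
LSL: p² = 2 + d² − 2cos(α−β) + 2d(sin α − sin β) = 12.136157; p = √p² = 3.483699; φ = atan2(cos β − cos α, d + sin α − sin β) = -0.562059 rad; t = (φ − α) mod 2π = 5.852072 rad, q = (β − φ) mod 2π = 3.178261 rad → L = 5.42·(5.852072 + 3.483699 + 3.178261) = 5.42·12.514032 = 67.826055 m
RSR: p² = 2 + d² − 2cos(α−β) + 2d(sin β − sin α) = 21.187885; p = √p² = 4.603030; φ = atan2(cos α − cos β, d − sin α + sin β) = 0.415159 rad; t = (α − φ) mod 2π = 5.737080 rad, q = (φ − β) mod 2π = 4.082143 rad → L = 5.42·(5.737080 + 4.603030 + 4.082143) = 5.42·14.422252 = 78.168607 m
LSR: p² = d² − 2 + 2cos(α−β) + 2d(sin α + sin β) = 11.625304; p = √p² = 3.409590; φ = atan2(−cos α − cos β, d + sin α + sin β) − atan2(−2, p) = 0.498534 rad; t = (φ − α) mod 2π = 0.629481 rad, q = (φ − β) mod 2π = 4.165518 rad → L = 5.42·(0.629481 + 3.409590 + 4.165518) = 5.42·8.204589 = 44.468871 m
RSL: p² = d² − 2 + 2cos(α−β) − 2d(sin α + sin β) = 6.313056; p = √p² = 2.512579; φ = atan2(cos α + cos β, d − sin α − sin β) − atan2(2, p) = -0.632952 rad; t = (α − φ) mod 2π = 0.502005 rad, q = (β − φ) mod 2π = 3.249154 rad → L = 5.42·(0.502005 + 2.512579 + 3.249154) = 5.42·6.263738 = 33.949462 m
RLR: c = (6 − d² + 2cos(α−β) + 2d(sin α − sin β))/8 = -1.648486, |c| > 1 → infeasible
LRL: c = (6 − d² + 2cos(α−β) − 2d(sin α − sin β))/8 = -0.517020; p = 2π − arccos c = 4.169024 rad; φ = atan2(cos β − cos α, d + sin α − sin β) = -0.562059 rad; t = (φ − α + p/2) mod 2π = 1.653399 rad, q = (β − α − t + p) mod 2π = 5.262773 rad → L = 5.42·(1.653399 + 4.169024 + 5.262773) = 5.42·11.085195 = 60.081759 m
Shortest: RSL with L = 33.949462 m ≈ 33.9495 m

33.9495 m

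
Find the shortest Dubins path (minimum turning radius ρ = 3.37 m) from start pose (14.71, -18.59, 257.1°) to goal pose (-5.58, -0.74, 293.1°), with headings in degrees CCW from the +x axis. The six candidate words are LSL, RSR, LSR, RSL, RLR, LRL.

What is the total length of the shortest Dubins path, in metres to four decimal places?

Let ψ = atan2(Δy, Δx) = atan2(17.85, -20.29) = 138.6605° be the start→goal bearing.
Normalize: d = |goal − start| / ρ = 27.024185/3.37 = 8.019046, α = (θ_start − ψ) mod 360° = 118.4395° = 2.067159 rad, β = (θ_goal − ψ) mod 360° = 154.4395° = 2.695478 rad.
Common terms: sin α = 0.879320, cos α = -0.476231, sin β = 0.431464, cos β = -0.902130, cos(α−β) = 0.809017, d² = 64.305101. Work in radians in the unit-radius frame; every candidate has L = ρ·(t + p + q).
LSL: p² = 2 + d² − 2cos(α−β) + 2d(sin α − sin β) = 71.869832; p = √p² = 8.477608; φ = atan2(cos β − cos α, d + sin α − sin β) = -0.050259 rad; t = (φ − α) mod 2π = 4.165767 rad, q = (β − φ) mod 2π = 2.745737 rad → L = 3.37·(4.165767 + 8.477608 + 2.745737) = 3.37·15.389111 = 51.861306 m
RSR: p² = 2 + d² − 2cos(α−β) + 2d(sin β − sin α) = 57.504302; p = √p² = 7.583159; φ = atan2(cos α − cos β, d − sin α + sin β) = 0.056193 rad; t = (α − φ) mod 2π = 2.010966 rad, q = (φ − β) mod 2π = 3.643901 rad → L = 3.37·(2.010966 + 7.583159 + 3.643901) = 3.37·13.238026 = 44.612147 m
LSR: p² = d² − 2 + 2cos(α−β) + 2d(sin α + sin β) = 84.945615; p = √p² = 9.216595; φ = atan2(−cos α − cos β, d + sin α + sin β) − atan2(−2, p) = 0.360363 rad; t = (φ − α) mod 2π = 4.576389 rad, q = (φ − β) mod 2π = 3.948070 rad → L = 3.37·(4.576389 + 9.216595 + 3.948070) = 3.37·17.741054 = 59.787352 m
RSL: p² = d² − 2 + 2cos(α−β) − 2d(sin α + sin β) = 42.900654; p = √p² = 6.549859; φ = atan2(cos α + cos β, d − sin α − sin β) − atan2(2, p) = -0.499009 rad; t = (α − φ) mod 2π = 2.566169 rad, q = (β − φ) mod 2π = 3.194487 rad → L = 3.37·(2.566169 + 6.549859 + 3.194487) = 3.37·12.310515 = 41.486436 m
RLR: c = (6 − d² + 2cos(α−β) + 2d(sin α − sin β))/8 = -6.188038, |c| > 1 → infeasible
LRL: c = (6 − d² + 2cos(α−β) − 2d(sin α − sin β))/8 = -7.983729, |c| > 1 → infeasible
Shortest: RSL with L = 41.486436 m ≈ 41.4864 m

41.4864 m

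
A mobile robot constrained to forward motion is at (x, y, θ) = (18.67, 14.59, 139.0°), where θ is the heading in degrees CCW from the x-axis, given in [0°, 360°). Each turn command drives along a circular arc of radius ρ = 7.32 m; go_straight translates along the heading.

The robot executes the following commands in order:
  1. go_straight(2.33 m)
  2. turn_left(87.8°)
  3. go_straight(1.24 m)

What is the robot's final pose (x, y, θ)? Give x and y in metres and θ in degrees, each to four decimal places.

(5.9243, 14.7011, 226.8000°)

set_pose: (x, y, θ) = (18.6700, 14.5900, 139.0000°), ρ = 7.32
go_straight(2.33): x += 2.33·cos θ, y += 2.33·sin θ → (16.9115, 16.1186, 139.0000°)
turn_left(87.8°): centre at ρ to the left, rotate +87.8° → (6.7731, 15.6050, 226.8000°)
go_straight(1.24): x += 1.24·cos θ, y += 1.24·sin θ → (5.9243, 14.7011, 226.8000°)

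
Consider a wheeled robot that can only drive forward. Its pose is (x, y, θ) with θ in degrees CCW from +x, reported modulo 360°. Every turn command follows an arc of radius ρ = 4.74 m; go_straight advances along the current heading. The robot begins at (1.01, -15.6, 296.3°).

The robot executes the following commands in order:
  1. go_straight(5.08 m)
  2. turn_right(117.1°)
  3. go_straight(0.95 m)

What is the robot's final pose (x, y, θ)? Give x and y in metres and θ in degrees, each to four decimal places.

(-2.0046, -26.9806, 179.2000°)

set_pose: (x, y, θ) = (1.0100, -15.6000, 296.3000°), ρ = 4.74
go_straight(5.08): x += 5.08·cos θ, y += 5.08·sin θ → (3.2608, -20.1542, 296.3000°)
turn_right(117.1°): centre at ρ to the right, rotate −117.1° → (-1.0547, -26.9938, 179.2000°)
go_straight(0.95): x += 0.95·cos θ, y += 0.95·sin θ → (-2.0046, -26.9806, 179.2000°)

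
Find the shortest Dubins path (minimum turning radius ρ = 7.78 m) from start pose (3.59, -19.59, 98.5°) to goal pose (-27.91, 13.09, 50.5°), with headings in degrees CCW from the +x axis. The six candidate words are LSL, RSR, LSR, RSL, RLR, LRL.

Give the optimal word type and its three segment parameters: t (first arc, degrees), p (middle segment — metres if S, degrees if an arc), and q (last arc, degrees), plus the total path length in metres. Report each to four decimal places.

Let ψ = atan2(Δy, Δx) = atan2(32.68, -31.50) = 133.9467° be the start→goal bearing.
Normalize: d = |goal − start| / ρ = 45.389783/7.78 = 5.834162, α = (θ_start − ψ) mod 360° = 324.5533° = 5.664524 rad, β = (θ_goal − ψ) mod 360° = 276.5533° = 4.826766 rad.
Common terms: sin α = -0.579945, cos α = 0.814655, sin β = -0.993466, cos β = 0.114128, cos(α−β) = 0.669131, d² = 34.037450. Work in radians in the unit-radius frame; every candidate has L = ρ·(t + p + q).
LSL: p² = 2 + d² − 2cos(α−β) + 2d(sin α − sin β) = 39.524285; p = √p² = 6.286834; φ = atan2(cos β − cos α, d + sin α − sin β) = -0.111660 rad; t = (φ − α) mod 2π = 0.507002 rad, q = (β − φ) mod 2π = 4.938425 rad → L = 7.78·(0.507002 + 6.286834 + 4.938425) = 7.78·11.732262 = 91.276994 m
RSR: p² = 2 + d² − 2cos(α−β) + 2d(sin β − sin α) = 29.874093; p = √p² = 5.465720; φ = atan2(cos α − cos β, d − sin α + sin β) = 0.128521 rad; t = (α − φ) mod 2π = 5.536003 rad, q = (φ − β) mod 2π = 1.584941 rad → L = 7.78·(5.536003 + 5.465720 + 1.584941) = 7.78·12.586663 = 97.924240 m
LSR: p² = d² − 2 + 2cos(α−β) + 2d(sin α + sin β) = 15.016637; p = √p² = 3.875131; φ = atan2(−cos α − cos β, d + sin α + sin β) − atan2(−2, p) = 0.261825 rad; t = (φ − α) mod 2π = 0.880487 rad, q = (φ − β) mod 2π = 1.718245 rad → L = 7.78·(0.880487 + 3.875131 + 1.718245) = 7.78·6.473862 = 50.366650 m
RSL: p² = d² − 2 + 2cos(α−β) − 2d(sin α + sin β) = 51.734786; p = √p² = 7.192690; φ = atan2(cos α + cos β, d − sin α − sin β) − atan2(2, p) = -0.146477 rad; t = (α − φ) mod 2π = 5.811001 rad, q = (β − φ) mod 2π = 4.973243 rad → L = 7.78·(5.811001 + 7.192690 + 4.973243) = 7.78·17.976933 = 139.860541 m
RLR: c = (6 − d² + 2cos(α−β) + 2d(sin α − sin β))/8 = -2.734262, |c| > 1 → infeasible
LRL: c = (6 − d² + 2cos(α−β) − 2d(sin α − sin β))/8 = -3.940536, |c| > 1 → infeasible
Shortest: LSR with L = 50.366650 m ≈ 50.3666 m
Convert LSR to answer units (arcs ×180/π): t = 0.880487·180/π = 50.4482°, p = ρ·p = 7.78·3.875131 = 30.1485 m, q = 1.718245·180/π = 98.4482°, L = 50.3666 m.

LSR: t = 50.4482°, p = 30.1485 m, q = 98.4482°, L = 50.3666 m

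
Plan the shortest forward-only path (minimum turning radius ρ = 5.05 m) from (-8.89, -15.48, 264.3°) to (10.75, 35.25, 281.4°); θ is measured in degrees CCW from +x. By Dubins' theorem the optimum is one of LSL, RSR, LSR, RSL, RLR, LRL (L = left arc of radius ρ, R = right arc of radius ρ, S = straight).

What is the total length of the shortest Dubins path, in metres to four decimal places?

81.4630 m

Let ψ = atan2(Δy, Δx) = atan2(50.73, 19.64) = 68.8362° be the start→goal bearing.
Normalize: d = |goal − start| / ρ = 54.399104/5.05 = 10.772100, α = (θ_start − ψ) mod 360° = 195.4638° = 3.411487 rad, β = (θ_goal − ψ) mod 360° = 212.5638° = 3.709938 rad.
Common terms: sin α = -0.266629, cos α = -0.963799, sin β = -0.538238, cos β = -0.842793, cos(α−β) = 0.955793, d² = 116.038134. Work in radians in the unit-radius frame; every candidate has L = ρ·(t + p + q).
LSL: p² = 2 + d² − 2cos(α−β) + 2d(sin α − sin β) = 121.978144; p = √p² = 11.044372; φ = atan2(cos β − cos α, d + sin α − sin β) = 0.010957 rad; t = (φ − α) mod 2π = 2.882655 rad, q = (β − φ) mod 2π = 3.698981 rad → L = 5.05·(2.882655 + 11.044372 + 3.698981) = 5.05·17.626008 = 89.011342 m
RSR: p² = 2 + d² − 2cos(α−β) + 2d(sin β − sin α) = 110.274951; p = √p² = 10.501188; φ = atan2(cos α − cos β, d − sin α + sin β) = -0.011523 rad; t = (α − φ) mod 2π = 3.423010 rad, q = (φ − β) mod 2π = 2.561724 rad → L = 5.05·(3.423010 + 10.501188 + 2.561724) = 5.05·16.485922 = 83.253906 m
LSR: p² = d² − 2 + 2cos(α−β) + 2d(sin α + sin β) = 98.609489; p = √p² = 9.930231; φ = atan2(−cos α − cos β, d + sin α + sin β) − atan2(−2, p) = 0.378053 rad; t = (φ − α) mod 2π = 3.249751 rad, q = (φ − β) mod 2π = 2.951300 rad → L = 5.05·(3.249751 + 9.930231 + 2.951300) = 5.05·16.131282 = 81.462976 m
RSL: p² = d² − 2 + 2cos(α−β) − 2d(sin α + sin β) = 133.289951; p = √p² = 11.545127; φ = atan2(cos α + cos β, d − sin α − sin β) − atan2(2, p) = -0.326333 rad; t = (α − φ) mod 2π = 3.737820 rad, q = (β − φ) mod 2π = 4.036271 rad → L = 5.05·(3.737820 + 11.545127 + 4.036271) = 5.05·19.319217 = 97.562048 m
RLR: c = (6 − d² + 2cos(α−β) + 2d(sin α − sin β))/8 = -12.784369, |c| > 1 → infeasible
LRL: c = (6 − d² + 2cos(α−β) − 2d(sin α − sin β))/8 = -14.247268, |c| > 1 → infeasible
Shortest: LSR with L = 81.462976 m ≈ 81.4630 m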